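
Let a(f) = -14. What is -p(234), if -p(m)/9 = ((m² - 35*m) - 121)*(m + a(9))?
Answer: 91961100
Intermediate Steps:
p(m) = -9*(-14 + m)*(-121 + m² - 35*m) (p(m) = -9*((m² - 35*m) - 121)*(m - 14) = -9*(-121 + m² - 35*m)*(-14 + m) = -9*(-14 + m)*(-121 + m² - 35*m))
-p(234) = -(-15246 - 3321*234 - 9*234³ + 441*234²) = -(-15246 - 777114 - 9*12812904 + 441*54756) = -(-15246 - 777114 - 115316136 + 24147396) = -1*(-91961100) = 91961100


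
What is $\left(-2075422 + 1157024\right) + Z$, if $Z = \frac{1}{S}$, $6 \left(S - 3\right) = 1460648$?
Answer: $- \frac{670736366531}{730333} \approx -9.184 \cdot 10^{5}$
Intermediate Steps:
$S = \frac{730333}{3}$ ($S = 3 + \frac{1}{6} \cdot 1460648 = 3 + \frac{730324}{3} = \frac{730333}{3} \approx 2.4344 \cdot 10^{5}$)
$Z = \frac{3}{730333}$ ($Z = \frac{1}{\frac{730333}{3}} = \frac{3}{730333} \approx 4.1077 \cdot 10^{-6}$)
$\left(-2075422 + 1157024\right) + Z = \left(-2075422 + 1157024\right) + \frac{3}{730333} = -918398 + \frac{3}{730333} = - \frac{670736366531}{730333}$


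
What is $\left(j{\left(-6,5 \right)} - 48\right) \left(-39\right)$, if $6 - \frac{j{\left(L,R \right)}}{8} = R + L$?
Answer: $-312$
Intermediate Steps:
$j{\left(L,R \right)} = 48 - 8 L - 8 R$ ($j{\left(L,R \right)} = 48 - 8 \left(R + L\right) = 48 - 8 \left(L + R\right) = 48 - \left(8 L + 8 R\right) = 48 - 8 L - 8 R$)
$\left(j{\left(-6,5 \right)} - 48\right) \left(-39\right) = \left(\left(48 - -48 - 40\right) - 48\right) \left(-39\right) = \left(\left(48 + 48 - 40\right) - 48\right) \left(-39\right) = \left(56 - 48\right) \left(-39\right) = 8 \left(-39\right) = -312$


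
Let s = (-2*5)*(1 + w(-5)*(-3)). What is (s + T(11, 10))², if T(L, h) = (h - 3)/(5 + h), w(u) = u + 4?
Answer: 351649/225 ≈ 1562.9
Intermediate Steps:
w(u) = 4 + u
T(L, h) = (-3 + h)/(5 + h)
s = -40 (s = (-2*5)*(1 + (4 - 5)*(-3)) = -10*(1 - 1*(-3)) = -10*(1 + 3) = -10*4 = -40)
(s + T(11, 10))² = (-40 + (-3 + 10)/(5 + 10))² = (-40 + 7/15)² = (-593/15)² = 351649/225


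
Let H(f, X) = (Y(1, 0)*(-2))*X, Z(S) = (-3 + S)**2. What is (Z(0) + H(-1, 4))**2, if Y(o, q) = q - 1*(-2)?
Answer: 49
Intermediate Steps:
Y(o, q) = 2 + q (Y(o, q) = q + 2 = 2 + q)
H(f, X) = -4*X (H(f, X) = ((2 + 0)*(-2))*X = (2*(-2))*X = -4*X)
(Z(0) + H(-1, 4))**2 = ((-3 + 0)**2 - 4*4)**2 = ((-3)**2 - 16)**2 = (9 - 16)**2 = (-7)**2 = 49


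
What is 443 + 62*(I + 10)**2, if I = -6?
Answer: 1435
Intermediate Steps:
443 + 62*(I + 10)**2 = 443 + 62*(-6 + 10)**2 = 443 + 62*4**2 = 443 + 62*16 = 443 + 992 = 1435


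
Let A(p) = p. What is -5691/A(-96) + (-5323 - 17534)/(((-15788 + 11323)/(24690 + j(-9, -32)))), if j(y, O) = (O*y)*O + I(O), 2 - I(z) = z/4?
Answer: 596517859/7520 ≈ 79324.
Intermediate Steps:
I(z) = 2 - z/4
j(y, O) = 2 - O/4 + y*O² (j(y, O) = (O*y)*O + (2 - O/4) = y*O² + (2 - O/4) = 2 - O/4 + y*O²)
-5691/A(-96) + (-5323 - 17534)/(((-15788 + 11323)/(24690 + j(-9, -32)))) = -5691/(-96) + (-5323 - 17534)/(((-15788 + 11323)/(24690 + (2 - ¼*(-32) - 9*(-32)²)))) = -5691*(-1/96) - 22857/((-4465/(24690 + (2 + 8 - 9*1024)))) = 1897/32 - 22857/((-4465/(24690 + (2 + 8 - 9216)))) = 1897/32 - 22857/((-4465/(24690 - 9206))) = 1897/32 - 22857/((-4465/15484)) = 1897/32 - 22857/((-4465*1/15484)) = 1897/32 - 22857/(-4465/15484) = 1897/32 - 22857*(-15484/4465) = 1897/32 + 18627252/235 = 596517859/7520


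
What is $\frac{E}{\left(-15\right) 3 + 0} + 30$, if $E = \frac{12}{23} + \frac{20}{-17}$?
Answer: $\frac{528106}{17595} \approx 30.015$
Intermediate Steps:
$E = - \frac{256}{391}$ ($E = 12 \cdot \frac{1}{23} + 20 \left(- \frac{1}{17}\right) = \frac{12}{23} - \frac{20}{17} = - \frac{256}{391} \approx -0.65473$)
$\frac{E}{\left(-15\right) 3 + 0} + 30 = \frac{1}{\left(-15\right) 3 + 0} \left(- \frac{256}{391}\right) + 30 = \frac{1}{-45 + 0} \left(- \frac{256}{391}\right) + 30 = \frac{1}{-45} \left(- \frac{256}{391}\right) + 30 = \left(- \frac{1}{45}\right) \left(- \frac{256}{391}\right) + 30 = \frac{256}{17595} + 30 = \frac{528106}{17595}$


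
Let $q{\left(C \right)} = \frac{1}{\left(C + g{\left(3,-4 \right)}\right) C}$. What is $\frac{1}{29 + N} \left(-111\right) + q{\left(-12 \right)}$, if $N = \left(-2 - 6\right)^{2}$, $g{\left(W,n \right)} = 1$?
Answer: $- \frac{4853}{4092} \approx -1.186$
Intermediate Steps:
$q{\left(C \right)} = \frac{1}{C \left(1 + C\right)}$ ($q{\left(C \right)} = \frac{1}{\left(C + 1\right) C} = \frac{1}{\left(1 + C\right) C} = \frac{1}{C \left(1 + C\right)}$)
$N = 64$ ($N = \left(-2 - 6\right)^{2} = \left(-8\right)^{2} = 64$)
$\frac{1}{29 + N} \left(-111\right) + q{\left(-12 \right)} = \frac{1}{29 + 64} \left(-111\right) + \frac{1}{\left(-12\right) \left(1 - 12\right)} = \frac{1}{93} \left(-111\right) - \frac{1}{12 \left(-11\right)} = \frac{1}{93} \left(-111\right) - - \frac{1}{132} = - \frac{37}{31} + \frac{1}{132} = - \frac{4853}{4092}$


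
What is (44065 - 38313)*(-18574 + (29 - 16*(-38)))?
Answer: -103173624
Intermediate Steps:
(44065 - 38313)*(-18574 + (29 - 16*(-38))) = 5752*(-18574 + (29 + 608)) = 5752*(-18574 + 637) = 5752*(-17937) = -103173624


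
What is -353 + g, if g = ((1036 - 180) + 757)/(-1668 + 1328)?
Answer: -121633/340 ≈ -357.74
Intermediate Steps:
g = -1613/340 (g = (856 + 757)/(-340) = 1613*(-1/340) = -1613/340 ≈ -4.7441)
-353 + g = -353 - 1613/340 = -121633/340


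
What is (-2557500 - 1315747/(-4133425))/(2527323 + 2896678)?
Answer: -10571233121753/22419701333425 ≈ -0.47152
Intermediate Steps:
(-2557500 - 1315747/(-4133425))/(2527323 + 2896678) = (-2557500 - 1315747*(-1/4133425))/5424001 = (-2557500 + 1315747/4133425)*(1/5424001) = -10571233121753/4133425*1/5424001 = -10571233121753/22419701333425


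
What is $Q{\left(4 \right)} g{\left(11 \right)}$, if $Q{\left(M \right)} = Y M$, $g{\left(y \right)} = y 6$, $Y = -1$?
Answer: $-264$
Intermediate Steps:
$g{\left(y \right)} = 6 y$
$Q{\left(M \right)} = - M$
$Q{\left(4 \right)} g{\left(11 \right)} = \left(-1\right) 4 \cdot 6 \cdot 11 = \left(-4\right) 66 = -264$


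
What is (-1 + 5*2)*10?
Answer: 90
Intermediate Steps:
(-1 + 5*2)*10 = (-1 + 10)*10 = 9*10 = 90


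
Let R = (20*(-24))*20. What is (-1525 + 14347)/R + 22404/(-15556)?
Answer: -17272393/6222400 ≈ -2.7758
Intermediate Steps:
R = -9600 (R = -480*20 = -9600)
(-1525 + 14347)/R + 22404/(-15556) = (-1525 + 14347)/(-9600) + 22404/(-15556) = 12822*(-1/9600) + 22404*(-1/15556) = -2137/1600 - 5601/3889 = -17272393/6222400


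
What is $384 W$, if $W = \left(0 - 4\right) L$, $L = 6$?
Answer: $-9216$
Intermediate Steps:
$W = -24$ ($W = \left(0 - 4\right) 6 = \left(-4\right) 6 = -24$)
$384 W = 384 \left(-24\right) = -9216$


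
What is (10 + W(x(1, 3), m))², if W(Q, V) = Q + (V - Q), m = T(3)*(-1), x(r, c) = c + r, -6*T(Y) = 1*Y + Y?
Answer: 121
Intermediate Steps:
T(Y) = -Y/3 (T(Y) = -(1*Y + Y)/6 = -(Y + Y)/6 = -Y/3)
m = 1 (m = -⅓*3*(-1) = -1*(-1) = 1)
W(Q, V) = V
(10 + W(x(1, 3), m))² = (10 + 1)² = 11² = 121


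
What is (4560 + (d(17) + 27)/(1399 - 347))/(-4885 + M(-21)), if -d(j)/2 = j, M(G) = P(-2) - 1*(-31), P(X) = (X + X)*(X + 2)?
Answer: -4797113/5106408 ≈ -0.93943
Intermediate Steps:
P(X) = 2*X*(2 + X) (P(X) = (2*X)*(2 + X) = 2*X*(2 + X))
M(G) = 31 (M(G) = 2*(-2)*(2 - 2) - 1*(-31) = 2*(-2)*0 + 31 = 0 + 31 = 31)
d(j) = -2*j
(4560 + (d(17) + 27)/(1399 - 347))/(-4885 + M(-21)) = (4560 + (-2*17 + 27)/(1399 - 347))/(-4885 + 31) = (4560 + (-34 + 27)/1052)/(-4854) = (4560 - 7*1/1052)*(-1/4854) = (4560 - 7/1052)*(-1/4854) = (4797113/1052)*(-1/4854) = -4797113/5106408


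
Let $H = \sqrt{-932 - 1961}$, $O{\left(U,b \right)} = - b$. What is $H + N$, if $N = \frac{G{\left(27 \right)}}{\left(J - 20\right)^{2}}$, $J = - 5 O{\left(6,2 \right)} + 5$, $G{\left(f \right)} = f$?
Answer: $\frac{27}{25} + i \sqrt{2893} \approx 1.08 + 53.787 i$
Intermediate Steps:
$J = 15$ ($J = - 5 \left(\left(-1\right) 2\right) + 5 = \left(-5\right) \left(-2\right) + 5 = 10 + 5 = 15$)
$H = i \sqrt{2893}$ ($H = \sqrt{-2893} = i \sqrt{2893} \approx 53.787 i$)
$N = \frac{27}{25}$ ($N = \frac{27}{\left(15 - 20\right)^{2}} = \frac{27}{\left(-5\right)^{2}} = \frac{27}{25} \approx 1.08$)
$H + N = i \sqrt{2893} + \frac{27}{25} = \frac{27}{25} + i \sqrt{2893}$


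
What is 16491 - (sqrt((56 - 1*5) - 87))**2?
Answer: 16527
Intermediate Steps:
16491 - (sqrt((56 - 1*5) - 87))**2 = 16491 - (sqrt((56 - 5) - 87))**2 = 16491 - (sqrt(51 - 87))**2 = 16491 - (sqrt(-36))**2 = 16491 - (6*I)**2 = 16491 - 1*(-36) = 16491 + 36 = 16527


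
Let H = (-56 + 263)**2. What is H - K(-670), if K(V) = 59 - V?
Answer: 42120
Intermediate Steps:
H = 42849 (H = 207**2 = 42849)
H - K(-670) = 42849 - (59 - 1*(-670)) = 42849 - (59 + 670) = 42849 - 1*729 = 42849 - 729 = 42120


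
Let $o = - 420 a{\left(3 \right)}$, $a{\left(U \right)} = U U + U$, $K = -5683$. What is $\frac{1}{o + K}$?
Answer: $- \frac{1}{10723} \approx -9.3258 \cdot 10^{-5}$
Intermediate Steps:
$a{\left(U \right)} = U + U^{2}$ ($a{\left(U \right)} = U^{2} + U = U + U^{2}$)
$o = -5040$ ($o = - 420 \cdot 3 \left(1 + 3\right) = - 420 \cdot 3 \cdot 4 = \left(-420\right) 12 = -5040$)
$\frac{1}{o + K} = \frac{1}{-5040 - 5683} = \frac{1}{-10723} = - \frac{1}{10723}$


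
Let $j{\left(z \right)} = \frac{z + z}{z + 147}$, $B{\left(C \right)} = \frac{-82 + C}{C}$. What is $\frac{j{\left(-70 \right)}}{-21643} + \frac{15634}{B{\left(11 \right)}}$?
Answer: $- \frac{40942364682}{16903183} \approx -2422.2$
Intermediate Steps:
$B{\left(C \right)} = \frac{-82 + C}{C}$
$j{\left(z \right)} = \frac{2 z}{147 + z}$
$\frac{j{\left(-70 \right)}}{-21643} + \frac{15634}{B{\left(11 \right)}} = \frac{2 \left(-70\right) \frac{1}{147 - 70}}{-21643} + \frac{15634}{\frac{1}{11} \left(-82 + 11\right)} = 2 \left(-70\right) \frac{1}{77} \left(- \frac{1}{21643}\right) + \frac{15634}{\frac{1}{11} \left(-71\right)} = 2 \left(-70\right) \frac{1}{77} \left(- \frac{1}{21643}\right) + \frac{15634}{- \frac{71}{11}} = \left(- \frac{20}{11}\right) \left(- \frac{1}{21643}\right) + 15634 \left(- \frac{11}{71}\right) = \frac{20}{238073} - \frac{171974}{71} = - \frac{40942364682}{16903183}$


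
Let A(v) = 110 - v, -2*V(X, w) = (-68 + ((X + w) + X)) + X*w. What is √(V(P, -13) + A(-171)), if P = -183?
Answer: I*√685 ≈ 26.173*I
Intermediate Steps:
V(X, w) = 34 - X - w/2 - X*w/2 (V(X, w) = -((-68 + ((X + w) + X)) + X*w)/2 = -((-68 + (w + 2*X)) + X*w)/2 = -((-68 + w + 2*X) + X*w)/2 = -(-68 + w + 2*X + X*w)/2 = 34 - X - w/2 - X*w/2)
√(V(P, -13) + A(-171)) = √((34 - 1*(-183) - ½*(-13) - ½*(-183)*(-13)) + (110 - 1*(-171))) = √((34 + 183 + 13/2 - 2379/2) + (110 + 171)) = √(-966 + 281) = √(-685) = I*√685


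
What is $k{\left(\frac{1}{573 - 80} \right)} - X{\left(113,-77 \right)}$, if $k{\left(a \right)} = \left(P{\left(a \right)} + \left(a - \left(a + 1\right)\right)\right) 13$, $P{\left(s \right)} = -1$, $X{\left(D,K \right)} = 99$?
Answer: $-125$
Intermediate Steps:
$k{\left(a \right)} = -26$ ($k{\left(a \right)} = \left(-1 + \left(a - \left(a + 1\right)\right)\right) 13 = \left(-1 + \left(a - \left(1 + a\right)\right)\right) 13 = \left(-1 - 1\right) 13 = \left(-2\right) 13 = -26$)
$k{\left(\frac{1}{573 - 80} \right)} - X{\left(113,-77 \right)} = -26 - 99 = -125$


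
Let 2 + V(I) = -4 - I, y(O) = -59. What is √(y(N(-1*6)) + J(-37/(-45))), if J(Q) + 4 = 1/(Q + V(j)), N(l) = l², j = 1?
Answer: 3*I*√542378/278 ≈ 7.9474*I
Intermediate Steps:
V(I) = -6 - I (V(I) = -2 + (-4 - I) = -6 - I)
J(Q) = -4 + 1/(-7 + Q) (J(Q) = -4 + 1/(Q + (-6 - 1*1)) = -4 + 1/(Q + (-6 - 1)) = -4 + 1/(Q - 7) = -4 + 1/(-7 + Q))
√(y(N(-1*6)) + J(-37/(-45))) = √(-59 + (29 - (-148)/(-45))/(-7 - 37/(-45))) = √(-59 + (29 - (-148)*(-1)/45)/(-7 - 37*(-1/45))) = √(-59 + (29 - 4*37/45)/(-7 + 37/45)) = √(-59 + (29 - 148/45)/(-278/45)) = √(-59 - 45/278*1157/45) = √(-59 - 1157/278) = √(-17559/278) = 3*I*√542378/278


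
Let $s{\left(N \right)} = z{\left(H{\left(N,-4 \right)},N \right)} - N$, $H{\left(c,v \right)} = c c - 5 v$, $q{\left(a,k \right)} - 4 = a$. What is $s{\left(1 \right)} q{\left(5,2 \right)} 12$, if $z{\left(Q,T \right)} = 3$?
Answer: $216$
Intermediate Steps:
$q{\left(a,k \right)} = 4 + a$
$H{\left(c,v \right)} = c^{2} - 5 v$
$s{\left(N \right)} = 3 - N$
$s{\left(1 \right)} q{\left(5,2 \right)} 12 = \left(3 - 1\right) \left(4 + 5\right) 12 = \left(3 - 1\right) 9 \cdot 12 = 2 \cdot 9 \cdot 12 = 18 \cdot 12 = 216$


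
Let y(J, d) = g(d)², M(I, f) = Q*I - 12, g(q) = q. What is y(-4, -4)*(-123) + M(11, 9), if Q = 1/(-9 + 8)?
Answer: -1991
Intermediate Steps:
Q = -1 (Q = 1/(-1) = -1)
M(I, f) = -12 - I (M(I, f) = -I - 12 = -12 - I)
y(J, d) = d²
y(-4, -4)*(-123) + M(11, 9) = (-4)²*(-123) + (-12 - 1*11) = 16*(-123) + (-12 - 11) = -1968 - 23 = -1991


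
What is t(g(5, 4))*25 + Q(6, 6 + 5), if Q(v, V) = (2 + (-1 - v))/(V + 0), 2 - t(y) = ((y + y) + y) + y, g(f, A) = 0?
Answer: 545/11 ≈ 49.545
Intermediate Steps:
t(y) = 2 - 4*y (t(y) = 2 - (((y + y) + y) + y) = 2 - ((2*y + y) + y) = 2 - (3*y + y) = 2 - 4*y)
Q(v, V) = (1 - v)/V
t(g(5, 4))*25 + Q(6, 6 + 5) = (2 - 4*0)*25 + (1 - 1*6)/(6 + 5) = (2 + 0)*25 + (1 - 6)/11 = 2*25 + (1/11)*(-5) = 50 - 5/11 = 545/11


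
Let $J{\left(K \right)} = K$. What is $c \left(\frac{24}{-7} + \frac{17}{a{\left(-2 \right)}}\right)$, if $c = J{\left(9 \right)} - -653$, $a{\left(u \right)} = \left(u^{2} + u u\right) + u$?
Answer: $- \frac{8275}{21} \approx -394.05$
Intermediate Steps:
$a{\left(u \right)} = u + 2 u^{2}$ ($a{\left(u \right)} = \left(u^{2} + u^{2}\right) + u = 2 u^{2} + u = u + 2 u^{2}$)
$c = 662$ ($c = 9 - -653 = 9 + 653 = 662$)
$c \left(\frac{24}{-7} + \frac{17}{a{\left(-2 \right)}}\right) = 662 \left(\frac{24}{-7} + \frac{17}{\left(-2\right) \left(1 + 2 \left(-2\right)\right)}\right) = 662 \left(24 \left(- \frac{1}{7}\right) + \frac{17}{\left(-2\right) \left(1 - 4\right)}\right) = 662 \left(- \frac{24}{7} + \frac{17}{\left(-2\right) \left(-3\right)}\right) = 662 \left(- \frac{24}{7} + \frac{17}{6}\right) = 662 \left(- \frac{25}{42}\right) = - \frac{8275}{21}$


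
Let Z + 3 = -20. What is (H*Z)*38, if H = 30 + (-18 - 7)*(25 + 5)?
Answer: 629280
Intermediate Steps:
Z = -23 (Z = -3 - 20 = -23)
H = -720 (H = 30 - 25*30 = 30 - 750 = -720)
(H*Z)*38 = -720*(-23)*38 = 16560*38 = 629280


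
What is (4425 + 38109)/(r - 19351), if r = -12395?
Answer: -7089/5291 ≈ -1.3398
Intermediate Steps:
(4425 + 38109)/(r - 19351) = (4425 + 38109)/(-12395 - 19351) = 42534/(-31746) = 42534*(-1/31746) = -7089/5291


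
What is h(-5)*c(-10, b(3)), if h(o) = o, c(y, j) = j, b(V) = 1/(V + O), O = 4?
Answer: -5/7 ≈ -0.71429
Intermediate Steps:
b(V) = 1/(4 + V) (b(V) = 1/(V + 4) = 1/(4 + V))
h(-5)*c(-10, b(3)) = -5/(4 + 3) = -5/7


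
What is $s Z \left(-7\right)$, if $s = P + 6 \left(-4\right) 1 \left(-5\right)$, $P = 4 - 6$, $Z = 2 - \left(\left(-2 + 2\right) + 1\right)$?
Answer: $-826$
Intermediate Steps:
$Z = 1$ ($Z = 2 - \left(0 + 1\right) = 2 - 1 = 1$)
$P = -2$ ($P = 4 - 6 = -2$)
$s = 118$ ($s = -2 + 6 \left(-4\right) 1 \left(-5\right) = -2 + 6 \left(\left(-4\right) \left(-5\right)\right) = -2 + 6 \cdot 20 = -2 + 120 = 118$)
$s Z \left(-7\right) = 118 \cdot 1 \left(-7\right) = 118 \left(-7\right) = -826$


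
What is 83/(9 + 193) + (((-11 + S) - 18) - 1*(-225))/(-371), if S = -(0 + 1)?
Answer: -8597/74942 ≈ -0.11472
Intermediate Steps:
S = -1 (S = -1*1 = -1)
83/(9 + 193) + (((-11 + S) - 18) - 1*(-225))/(-371) = 83/(9 + 193) + (((-11 - 1) - 18) - 1*(-225))/(-371) = 83/202 + ((-12 - 18) + 225)*(-1/371) = 83*(1/202) + (-30 + 225)*(-1/371) = 83/202 + 195*(-1/371) = 83/202 - 195/371 = -8597/74942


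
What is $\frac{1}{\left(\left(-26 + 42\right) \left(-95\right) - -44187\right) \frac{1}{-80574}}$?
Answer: $- \frac{80574}{42667} \approx -1.8884$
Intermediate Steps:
$\frac{1}{\left(\left(-26 + 42\right) \left(-95\right) - -44187\right) \frac{1}{-80574}} = \frac{1}{\left(16 \left(-95\right) + 44187\right) \left(- \frac{1}{80574}\right)} = \frac{1}{\left(-1520 + 44187\right) \left(- \frac{1}{80574}\right)} = \frac{1}{42667 \left(- \frac{1}{80574}\right)} = \frac{1}{- \frac{42667}{80574}} = - \frac{80574}{42667}$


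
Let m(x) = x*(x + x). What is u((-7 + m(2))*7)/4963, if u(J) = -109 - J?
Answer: -116/4963 ≈ -0.023373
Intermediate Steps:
m(x) = 2*x**2 (m(x) = x*(2*x) = 2*x**2)
u((-7 + m(2))*7)/4963 = (-109 - (-7 + 2*2**2)*7)/4963 = (-109 - (-7 + 2*4)*7)*(1/4963) = (-109 - (-7 + 8)*7)*(1/4963) = (-109 - 7)*(1/4963) = -116*1/4963 = -116/4963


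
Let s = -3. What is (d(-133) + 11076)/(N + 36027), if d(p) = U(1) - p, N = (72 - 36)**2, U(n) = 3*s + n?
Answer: 11201/37323 ≈ 0.30011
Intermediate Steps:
U(n) = -9 + n (U(n) = 3*(-3) + n = -9 + n)
N = 1296 (N = 36**2 = 1296)
d(p) = -8 - p (d(p) = (-9 + 1) - p = -8 - p)
(d(-133) + 11076)/(N + 36027) = ((-8 - 1*(-133)) + 11076)/(1296 + 36027) = ((-8 + 133) + 11076)/37323 = (125 + 11076)*(1/37323) = 11201*(1/37323) = 11201/37323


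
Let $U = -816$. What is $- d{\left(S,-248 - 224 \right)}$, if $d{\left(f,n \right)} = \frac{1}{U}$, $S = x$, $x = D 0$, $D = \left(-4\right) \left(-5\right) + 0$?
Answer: $\frac{1}{816} \approx 0.0012255$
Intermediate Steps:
$D = 20$ ($D = 20 + 0 = 20$)
$x = 0$ ($x = 20 \cdot 0 = 0$)
$S = 0$
$d{\left(f,n \right)} = - \frac{1}{816}$ ($d{\left(f,n \right)} = \frac{1}{-816} = - \frac{1}{816}$)
$- d{\left(S,-248 - 224 \right)} = \left(-1\right) \left(- \frac{1}{816}\right) = \frac{1}{816}$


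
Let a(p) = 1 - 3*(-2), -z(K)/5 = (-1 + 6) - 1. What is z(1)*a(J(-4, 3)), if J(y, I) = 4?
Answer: -140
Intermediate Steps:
z(K) = -20 (z(K) = -5*((-1 + 6) - 1) = -5*(5 - 1) = -5*4 = -20)
a(p) = 7 (a(p) = 1 - 1*(-6) = 1 + 6 = 7)
z(1)*a(J(-4, 3)) = -20*7 = -140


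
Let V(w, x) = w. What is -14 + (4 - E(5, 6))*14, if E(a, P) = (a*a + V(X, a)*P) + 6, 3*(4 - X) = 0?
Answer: -728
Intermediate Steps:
X = 4 (X = 4 - ⅓*0 = 4 + 0 = 4)
E(a, P) = 6 + a² + 4*P (E(a, P) = (a*a + 4*P) + 6 = (a² + 4*P) + 6 = 6 + a² + 4*P)
-14 + (4 - E(5, 6))*14 = -14 + (4 - (6 + 5² + 4*6))*14 = -14 + (4 - (6 + 25 + 24))*14 = -14 + (4 - 1*55)*14 = -14 + (4 - 55)*14 = -14 - 51*14 = -14 - 714 = -728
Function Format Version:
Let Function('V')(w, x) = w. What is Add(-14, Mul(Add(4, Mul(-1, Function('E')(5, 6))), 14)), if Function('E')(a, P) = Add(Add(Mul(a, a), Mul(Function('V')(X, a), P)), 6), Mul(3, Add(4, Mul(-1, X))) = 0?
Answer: -728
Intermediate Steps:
X = 4 (X = Add(4, Mul(Rational(-1, 3), 0)) = Add(4, 0) = 4)
Function('E')(a, P) = Add(6, Pow(a, 2), Mul(4, P)) (Function('E')(a, P) = Add(Add(Mul(a, a), Mul(4, P)), 6) = Add(Add(Pow(a, 2), Mul(4, P)), 6) = Add(6, Pow(a, 2), Mul(4, P)))
Add(-14, Mul(Add(4, Mul(-1, Function('E')(5, 6))), 14)) = Add(-14, Mul(Add(4, Mul(-1, Add(6, Pow(5, 2), Mul(4, 6)))), 14)) = Add(-14, Mul(Add(4, Mul(-1, Add(6, 25, 24))), 14)) = Add(-14, Mul(Add(4, Mul(-1, 55)), 14)) = Add(-14, Mul(Add(4, -55), 14)) = Add(-14, Mul(-51, 14)) = Add(-14, -714) = -728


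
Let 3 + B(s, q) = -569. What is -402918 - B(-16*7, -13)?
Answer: -402346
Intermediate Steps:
B(s, q) = -572 (B(s, q) = -3 - 569 = -572)
-402918 - B(-16*7, -13) = -402918 - 1*(-572) = -402918 + 572 = -402346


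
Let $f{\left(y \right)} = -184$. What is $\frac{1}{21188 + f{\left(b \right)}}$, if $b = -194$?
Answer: $\frac{1}{21004} \approx 4.761 \cdot 10^{-5}$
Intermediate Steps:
$\frac{1}{21188 + f{\left(b \right)}} = \frac{1}{21188 - 184} = \frac{1}{21004}$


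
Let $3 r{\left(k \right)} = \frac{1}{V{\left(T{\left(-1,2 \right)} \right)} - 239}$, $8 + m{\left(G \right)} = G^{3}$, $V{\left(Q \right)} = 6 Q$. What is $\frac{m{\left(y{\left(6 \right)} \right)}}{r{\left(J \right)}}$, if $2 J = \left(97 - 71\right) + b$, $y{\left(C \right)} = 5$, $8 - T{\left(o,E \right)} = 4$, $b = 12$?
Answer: $-75465$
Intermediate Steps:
$T{\left(o,E \right)} = 4$ ($T{\left(o,E \right)} = 8 - 4 = 4$)
$m{\left(G \right)} = -8 + G^{3}$
$J = 19$ ($J = \frac{\left(97 - 71\right) + 12}{2} = \frac{26 + 12}{2} = \frac{1}{2} \cdot 38 = 19$)
$r{\left(k \right)} = - \frac{1}{645}$ ($r{\left(k \right)} = \frac{1}{3 \left(6 \cdot 4 - 239\right)} = \frac{1}{3 \left(24 - 239\right)} = \frac{1}{3 \left(-215\right)} = \frac{1}{3} \left(- \frac{1}{215}\right) = - \frac{1}{645}$)
$\frac{m{\left(y{\left(6 \right)} \right)}}{r{\left(J \right)}} = \frac{-8 + 5^{3}}{- \frac{1}{645}} = \left(-8 + 125\right) \left(-645\right) = 117 \left(-645\right) = -75465$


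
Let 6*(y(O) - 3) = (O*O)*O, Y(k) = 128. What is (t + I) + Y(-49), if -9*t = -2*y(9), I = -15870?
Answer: -47143/3 ≈ -15714.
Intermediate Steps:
y(O) = 3 + O³/6 (y(O) = 3 + ((O*O)*O)/6 = 3 + (O²*O)/6 = 3 + O³/6)
t = 83/3 (t = -(-2)*(3 + (⅙)*9³)/9 = -(-2)*(3 + (⅙)*729)/9 = -(-2)*(3 + 243/2)/9 = -(-2)*249/(9*2) = -⅑*(-249) = 83/3 ≈ 27.667)
(t + I) + Y(-49) = (83/3 - 15870) + 128 = -47527/3 + 128 = -47143/3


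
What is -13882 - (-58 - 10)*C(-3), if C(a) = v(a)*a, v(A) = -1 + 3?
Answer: -14290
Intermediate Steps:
v(A) = 2
C(a) = 2*a
-13882 - (-58 - 10)*C(-3) = -13882 - (-58 - 10)*2*(-3) = -13882 - (-68)*(-6) = -13882 - 1*408 = -13882 - 408 = -14290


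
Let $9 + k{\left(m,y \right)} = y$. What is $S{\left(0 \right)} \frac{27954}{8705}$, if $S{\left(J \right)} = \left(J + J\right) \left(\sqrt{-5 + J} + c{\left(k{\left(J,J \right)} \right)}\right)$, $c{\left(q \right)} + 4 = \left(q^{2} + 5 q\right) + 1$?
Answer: $0$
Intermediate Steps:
$k{\left(m,y \right)} = -9 + y$
$c{\left(q \right)} = -3 + q^{2} + 5 q$ ($c{\left(q \right)} = -4 + \left(\left(q^{2} + 5 q\right) + 1\right) = -4 + \left(1 + q^{2} + 5 q\right) = -3 + q^{2} + 5 q$)
$S{\left(J \right)} = 2 J \left(-48 + \left(-9 + J\right)^{2} + \sqrt{-5 + J} + 5 J\right)$ ($S{\left(J \right)} = \left(J + J\right) \left(\sqrt{-5 + J} + \left(-3 + \left(-9 + J\right)^{2} + 5 \left(-9 + J\right)\right)\right) = 2 J \left(\sqrt{-5 + J} + \left(-3 + \left(-9 + J\right)^{2} + \left(-45 + 5 J\right)\right)\right) = 2 J \left(\sqrt{-5 + J} + \left(-48 + \left(-9 + J\right)^{2} + 5 J\right)\right) = 2 J \left(-48 + \left(-9 + J\right)^{2} + \sqrt{-5 + J} + 5 J\right)$)
$S{\left(0 \right)} \frac{27954}{8705} = 2 \cdot 0 \left(33 + 0^{2} + \sqrt{-5 + 0} - 0\right) \frac{27954}{8705} = 2 \cdot 0 \left(33 + 0 + \sqrt{-5} + 0\right) 27954 \cdot \frac{1}{8705} = 2 \cdot 0 \left(33 + 0 + i \sqrt{5} + 0\right) \frac{27954}{8705} = 2 \cdot 0 \left(33 + i \sqrt{5}\right) \frac{27954}{8705} = 0 \cdot \frac{27954}{8705} = 0$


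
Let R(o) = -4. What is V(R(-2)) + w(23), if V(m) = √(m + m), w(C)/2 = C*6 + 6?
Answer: 288 + 2*I*√2 ≈ 288.0 + 2.8284*I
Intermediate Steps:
w(C) = 12 + 12*C (w(C) = 2*(C*6 + 6) = 2*(6*C + 6) = 2*(6 + 6*C) = 12 + 12*C)
V(m) = √2*√m (V(m) = √(2*m) = √2*√m)
V(R(-2)) + w(23) = √2*√(-4) + (12 + 12*23) = √2*(2*I) + (12 + 276) = 2*I*√2 + 288 = 288 + 2*I*√2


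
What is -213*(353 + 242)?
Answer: -126735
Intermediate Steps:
-213*(353 + 242) = -213*595 = -126735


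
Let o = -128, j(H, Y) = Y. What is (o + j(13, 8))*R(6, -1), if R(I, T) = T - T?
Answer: 0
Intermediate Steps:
R(I, T) = 0
(o + j(13, 8))*R(6, -1) = (-128 + 8)*0 = -120*0 = 0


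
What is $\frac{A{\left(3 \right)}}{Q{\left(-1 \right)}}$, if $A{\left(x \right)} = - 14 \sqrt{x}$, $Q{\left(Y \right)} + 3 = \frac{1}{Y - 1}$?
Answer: $4 \sqrt{3} \approx 6.9282$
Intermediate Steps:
$Q{\left(Y \right)} = -3 + \frac{1}{-1 + Y}$ ($Q{\left(Y \right)} = -3 + \frac{1}{Y - 1} = -3 + \frac{1}{-1 + Y}$)
$\frac{A{\left(3 \right)}}{Q{\left(-1 \right)}} = \frac{\left(-14\right) \sqrt{3}}{\frac{1}{-1 - 1} \left(4 - -3\right)} = \frac{\left(-14\right) \sqrt{3}}{\frac{1}{-2} \left(4 + 3\right)} = \frac{\left(-14\right) \sqrt{3}}{\left(- \frac{1}{2}\right) 7} = \frac{\left(-14\right) \sqrt{3}}{- \frac{7}{2}} = - 14 \sqrt{3} \left(- \frac{2}{7}\right) = 4 \sqrt{3}$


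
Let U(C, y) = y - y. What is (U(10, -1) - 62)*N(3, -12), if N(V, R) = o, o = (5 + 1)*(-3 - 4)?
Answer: 2604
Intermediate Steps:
U(C, y) = 0
o = -42 (o = 6*(-7) = -42)
N(V, R) = -42
(U(10, -1) - 62)*N(3, -12) = (0 - 62)*(-42) = -62*(-42) = 2604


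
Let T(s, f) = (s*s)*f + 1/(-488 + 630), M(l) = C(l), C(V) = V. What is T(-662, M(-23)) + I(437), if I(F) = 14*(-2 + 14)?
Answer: -1431281047/142 ≈ -1.0079e+7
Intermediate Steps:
M(l) = l
I(F) = 168 (I(F) = 14*12 = 168)
T(s, f) = 1/142 + f*s² (T(s, f) = s²*f + 1/142 = f*s² + 1/142 = 1/142 + f*s²)
T(-662, M(-23)) + I(437) = (1/142 - 23*(-662)²) + 168 = (1/142 - 23*438244) + 168 = (1/142 - 10079612) + 168 = -1431304903/142 + 168 = -1431281047/142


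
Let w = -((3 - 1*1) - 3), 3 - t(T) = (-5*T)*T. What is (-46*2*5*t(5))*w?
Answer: -58880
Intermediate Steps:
t(T) = 3 + 5*T² (t(T) = 3 - (-5*T)*T = 3 - (-5)*T² = 3 + 5*T²)
w = 1 (w = -((3 - 1) - 3) = -(2 - 3) = -1*(-1) = 1)
(-46*2*5*t(5))*w = -46*2*5*(3 + 5*5²)*1 = -460*(3 + 5*25)*1 = -460*(3 + 125)*1 = -460*128*1 = -46*1280*1 = -58880*1 = -58880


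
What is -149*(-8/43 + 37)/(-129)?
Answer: 235867/5547 ≈ 42.522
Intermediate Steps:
-149*(-8/43 + 37)/(-129) = -149*(-8*1/43 + 37)*(-1/129) = -149*(-8/43 + 37)*(-1/129) = -149*1583/43*(-1/129) = -235867/43*(-1/129) = 235867/5547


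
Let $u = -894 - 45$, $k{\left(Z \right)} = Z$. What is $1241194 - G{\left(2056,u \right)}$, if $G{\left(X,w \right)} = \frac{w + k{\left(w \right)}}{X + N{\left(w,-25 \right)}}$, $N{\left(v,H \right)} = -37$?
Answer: $\frac{835324188}{673} \approx 1.2412 \cdot 10^{6}$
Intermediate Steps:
$u = -939$ ($u = -894 - 45 = -939$)
$G{\left(X,w \right)} = \frac{2 w}{-37 + X}$ ($G{\left(X,w \right)} = \frac{w + w}{X - 37} = \frac{2 w}{-37 + X}$)
$1241194 - G{\left(2056,u \right)} = 1241194 - 2 \left(-939\right) \frac{1}{-37 + 2056} = 1241194 - 2 \left(-939\right) \frac{1}{2019} = 1241194 - - \frac{626}{673} = 1241194 + \frac{626}{673} = \frac{835324188}{673}$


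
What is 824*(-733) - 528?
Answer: -604520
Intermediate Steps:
824*(-733) - 528 = -603992 - 528 = -604520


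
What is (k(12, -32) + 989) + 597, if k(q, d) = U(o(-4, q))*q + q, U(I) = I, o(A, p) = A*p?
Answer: 1022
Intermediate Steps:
k(q, d) = q - 4*q**2 (k(q, d) = (-4*q)*q + q = -4*q**2 + q = q - 4*q**2)
(k(12, -32) + 989) + 597 = (12*(1 - 4*12) + 989) + 597 = (12*(1 - 48) + 989) + 597 = (12*(-47) + 989) + 597 = (-564 + 989) + 597 = 425 + 597 = 1022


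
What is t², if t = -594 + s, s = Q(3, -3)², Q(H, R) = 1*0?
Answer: 352836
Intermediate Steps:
Q(H, R) = 0
s = 0 (s = 0² = 0)
t = -594 (t = -594 + 0 = -594)
t² = (-594)² = 352836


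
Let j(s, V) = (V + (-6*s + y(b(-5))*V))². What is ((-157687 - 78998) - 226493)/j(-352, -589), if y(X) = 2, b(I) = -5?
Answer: -463178/119025 ≈ -3.8914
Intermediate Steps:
j(s, V) = (-6*s + 3*V)² (j(s, V) = (V + (-6*s + 2*V))² = (-6*s + 3*V)²)
((-157687 - 78998) - 226493)/j(-352, -589) = ((-157687 - 78998) - 226493)/((9*(-589 - 2*(-352))²)) = (-236685 - 226493)/((9*(-589 + 704)²)) = -463178/(9*115²) = -463178/(9*13225) = -463178/119025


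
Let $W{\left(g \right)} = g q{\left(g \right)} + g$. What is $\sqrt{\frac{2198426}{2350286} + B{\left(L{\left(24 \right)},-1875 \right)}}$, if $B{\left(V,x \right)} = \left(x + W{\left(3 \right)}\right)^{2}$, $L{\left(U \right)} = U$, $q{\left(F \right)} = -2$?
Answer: $\frac{5 \sqrt{194819631828876535}}{1175143} \approx 1878.0$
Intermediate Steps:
$W{\left(g \right)} = - g$ ($W{\left(g \right)} = g \left(-2\right) + g = - 2 g + g = - g$)
$B{\left(V,x \right)} = \left(-3 + x\right)^{2}$ ($B{\left(V,x \right)} = \left(x - 3\right)^{2} = \left(-3 + x\right)^{2}$)
$\sqrt{\frac{2198426}{2350286} + B{\left(L{\left(24 \right)},-1875 \right)}} = \sqrt{\frac{2198426}{2350286} + \left(-3 - 1875\right)^{2}} = \sqrt{2198426 \cdot \frac{1}{2350286} + \left(-1878\right)^{2}} = \sqrt{\frac{1099213}{1175143} + 3526884} = \sqrt{\frac{4144594143625}{1175143}} = \frac{5 \sqrt{194819631828876535}}{1175143}$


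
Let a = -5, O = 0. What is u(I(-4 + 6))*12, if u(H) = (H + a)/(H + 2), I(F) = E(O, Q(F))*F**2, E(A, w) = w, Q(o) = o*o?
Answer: 22/3 ≈ 7.3333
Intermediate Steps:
Q(o) = o**2
I(F) = F**4 (I(F) = F**2*F**2 = F**4)
u(H) = (-5 + H)/(2 + H) (u(H) = (H - 5)/(H + 2) = (-5 + H)/(2 + H))
u(I(-4 + 6))*12 = ((-5 + (-4 + 6)**4)/(2 + (-4 + 6)**4))*12 = ((-5 + 2**4)/(2 + 2**4))*12 = ((-5 + 16)/(2 + 16))*12 = (11/18)*12 = 22/3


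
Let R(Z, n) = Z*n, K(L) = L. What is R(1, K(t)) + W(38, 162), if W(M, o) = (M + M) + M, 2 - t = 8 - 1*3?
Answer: 111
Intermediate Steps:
t = -3 (t = 2 - (8 - 1*3) = 2 - (8 - 3) = 2 - 1*5 = 2 - 5 = -3)
W(M, o) = 3*M (W(M, o) = 2*M + M = 3*M)
R(1, K(t)) + W(38, 162) = 1*(-3) + 3*38 = -3 + 114 = 111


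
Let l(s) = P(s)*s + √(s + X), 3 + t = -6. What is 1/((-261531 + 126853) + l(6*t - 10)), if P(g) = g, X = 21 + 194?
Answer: -130582/17051658573 - √151/17051658573 ≈ -7.6587e-6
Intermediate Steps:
X = 215
t = -9 (t = -3 - 6 = -9)
l(s) = s² + √(215 + s) (l(s) = s*s + √(s + 215) = s² + √(215 + s))
1/((-261531 + 126853) + l(6*t - 10)) = 1/((-261531 + 126853) + ((6*(-9) - 10)² + √(215 + (6*(-9) - 10)))) = 1/(-134678 + ((-54 - 10)² + √(215 + (-54 - 10)))) = 1/(-134678 + ((-64)² + √(215 - 64))) = 1/(-134678 + (4096 + √151)) = 1/(-130582 + √151)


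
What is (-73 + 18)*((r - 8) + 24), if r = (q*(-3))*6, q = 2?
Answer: 1100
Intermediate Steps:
r = -36 (r = (2*(-3))*6 = -6*6 = -36)
(-73 + 18)*((r - 8) + 24) = (-73 + 18)*((-36 - 8) + 24) = -55*(-44 + 24) = -55*(-20) = 1100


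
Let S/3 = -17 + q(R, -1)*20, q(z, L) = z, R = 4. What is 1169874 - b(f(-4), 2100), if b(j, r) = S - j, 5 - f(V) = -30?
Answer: 1169720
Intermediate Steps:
f(V) = 35 (f(V) = 5 - 1*(-30) = 5 + 30 = 35)
S = 189 (S = 3*(-17 + 4*20) = 3*(-17 + 80) = 3*63 = 189)
b(j, r) = 189 - j
1169874 - b(f(-4), 2100) = 1169874 - (189 - 1*35) = 1169874 - (189 - 35) = 1169874 - 1*154 = 1169874 - 154 = 1169720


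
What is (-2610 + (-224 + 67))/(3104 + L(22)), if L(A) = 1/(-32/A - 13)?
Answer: -439953/493525 ≈ -0.89145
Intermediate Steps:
L(A) = 1/(-13 - 32/A)
(-2610 + (-224 + 67))/(3104 + L(22)) = (-2610 + (-224 + 67))/(3104 - 1*22/(32 + 13*22)) = (-2610 - 157)/(3104 - 1*22/(32 + 286)) = -2767/(3104 - 1*22/318) = -2767/(3104 - 1*22*1/318) = -2767/(3104 - 11/159) = -2767/493525/159 = -2767*159/493525 = -439953/493525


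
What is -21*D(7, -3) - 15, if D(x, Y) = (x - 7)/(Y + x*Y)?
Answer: -15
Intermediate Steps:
D(x, Y) = (-7 + x)/(Y + Y*x)
-21*D(7, -3) - 15 = -21*(-7 + 7)/((-3)*(1 + 7)) - 15 = -(-7)*0/8 - 15 = -21*0 - 15 = 0 - 15 = -15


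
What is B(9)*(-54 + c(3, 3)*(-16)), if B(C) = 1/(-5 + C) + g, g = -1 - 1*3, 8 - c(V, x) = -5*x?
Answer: 3165/2 ≈ 1582.5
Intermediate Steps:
c(V, x) = 8 + 5*x (c(V, x) = 8 - (-5)*x = 8 + 5*x)
g = -4 (g = -1 - 3 = -4)
B(C) = -4 + 1/(-5 + C) (B(C) = 1/(-5 + C) - 4 = -4 + 1/(-5 + C))
B(9)*(-54 + c(3, 3)*(-16)) = ((21 - 4*9)/(-5 + 9))*(-54 + (8 + 5*3)*(-16)) = ((21 - 36)/4)*(-54 + (8 + 15)*(-16)) = ((¼)*(-15))*(-54 + 23*(-16)) = -15*(-54 - 368)/4 = -15/4*(-422) = 3165/2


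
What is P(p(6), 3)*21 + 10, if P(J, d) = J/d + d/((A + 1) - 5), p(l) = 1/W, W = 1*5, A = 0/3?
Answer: -87/20 ≈ -4.3500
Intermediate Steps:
A = 0 (A = 0*(⅓) = 0)
W = 5
p(l) = ⅕ (p(l) = 1/5 = ⅕)
P(J, d) = -d/4 + J/d (P(J, d) = J/d + d/((0 + 1) - 5) = J/d + d/(1 - 5) = J/d + d/(-4) = J/d + d*(-¼) = J/d - d/4 = -d/4 + J/d)
P(p(6), 3)*21 + 10 = (-¼*3 + (⅕)/3)*21 + 10 = (-¾ + (⅕)*(⅓))*21 + 10 = (-¾ + 1/15)*21 + 10 = -41/60*21 + 10 = -287/20 + 10 = -87/20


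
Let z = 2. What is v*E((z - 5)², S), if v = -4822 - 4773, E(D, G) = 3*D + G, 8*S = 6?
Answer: -1065045/4 ≈ -2.6626e+5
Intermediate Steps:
S = ¾ (S = (⅛)*6 = ¾ ≈ 0.75000)
E(D, G) = G + 3*D
v = -9595
v*E((z - 5)², S) = -9595*(¾ + 3*(2 - 5)²) = -9595*(¾ + 3*(-3)²) = -9595*(¾ + 3*9) = -9595*(¾ + 27) = -9595*111/4 = -1065045/4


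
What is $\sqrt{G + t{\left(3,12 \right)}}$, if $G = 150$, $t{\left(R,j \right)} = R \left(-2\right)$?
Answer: $12$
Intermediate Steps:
$t{\left(R,j \right)} = - 2 R$
$\sqrt{G + t{\left(3,12 \right)}} = \sqrt{150 - 6} = \sqrt{144} = 12$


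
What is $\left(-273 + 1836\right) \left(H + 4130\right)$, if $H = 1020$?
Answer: $8049450$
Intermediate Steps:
$\left(-273 + 1836\right) \left(H + 4130\right) = \left(-273 + 1836\right) \left(1020 + 4130\right) = 1563 \cdot 5150 = 8049450$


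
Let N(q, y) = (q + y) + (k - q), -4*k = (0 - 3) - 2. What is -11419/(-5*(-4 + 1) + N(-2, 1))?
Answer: -45676/69 ≈ -661.97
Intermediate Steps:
k = 5/4 (k = -((0 - 3) - 2)/4 = -(-3 - 2)/4 = -¼*(-5) = 5/4 ≈ 1.2500)
N(q, y) = 5/4 + y (N(q, y) = (q + y) + (5/4 - q) = 5/4 + y)
-11419/(-5*(-4 + 1) + N(-2, 1)) = -11419/(-5*(-4 + 1) + (5/4 + 1)) = -11419/(-5*(-3) + 9/4) = -11419/(15 + 9/4) = -11419/69/4 = -11419*4/69 = -45676/69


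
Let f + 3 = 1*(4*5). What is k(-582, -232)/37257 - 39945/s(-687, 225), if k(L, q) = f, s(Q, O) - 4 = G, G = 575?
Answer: -496073674/7190601 ≈ -68.989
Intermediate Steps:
s(Q, O) = 579 (s(Q, O) = 4 + 575 = 579)
f = 17 (f = -3 + 1*(4*5) = -3 + 1*20 = -3 + 20 = 17)
k(L, q) = 17
k(-582, -232)/37257 - 39945/s(-687, 225) = 17/37257 - 39945/579 = 17*(1/37257) - 39945*1/579 = 17/37257 - 13315/193 = -496073674/7190601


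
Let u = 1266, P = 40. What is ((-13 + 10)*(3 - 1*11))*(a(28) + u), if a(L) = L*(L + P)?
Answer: 76080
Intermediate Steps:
a(L) = L*(40 + L) (a(L) = L*(L + 40) = L*(40 + L))
((-13 + 10)*(3 - 1*11))*(a(28) + u) = ((-13 + 10)*(3 - 1*11))*(28*(40 + 28) + 1266) = (-3*(3 - 11))*(28*68 + 1266) = (-3*(-8))*(1904 + 1266) = 24*3170 = 76080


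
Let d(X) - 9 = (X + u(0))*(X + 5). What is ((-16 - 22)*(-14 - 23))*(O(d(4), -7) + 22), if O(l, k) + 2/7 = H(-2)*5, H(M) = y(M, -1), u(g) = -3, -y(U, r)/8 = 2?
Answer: -573648/7 ≈ -81950.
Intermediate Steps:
y(U, r) = -16 (y(U, r) = -8*2 = -16)
H(M) = -16
d(X) = 9 + (-3 + X)*(5 + X) (d(X) = 9 + (X - 3)*(X + 5) = 9 + (-3 + X)*(5 + X))
O(l, k) = -562/7 (O(l, k) = -2/7 - 16*5 = -2/7 - 80 = -562/7)
((-16 - 22)*(-14 - 23))*(O(d(4), -7) + 22) = ((-16 - 22)*(-14 - 23))*(-562/7 + 22) = -38*(-37)*(-408/7) = 1406*(-408/7) = -573648/7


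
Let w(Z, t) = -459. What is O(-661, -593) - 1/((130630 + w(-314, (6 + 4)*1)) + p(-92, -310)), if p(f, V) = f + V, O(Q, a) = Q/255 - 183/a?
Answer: -44810425067/19623019335 ≈ -2.2836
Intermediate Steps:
O(Q, a) = -183/a + Q/255 (O(Q, a) = Q*(1/255) - 183/a = Q/255 - 183/a = -183/a + Q/255)
p(f, V) = V + f
O(-661, -593) - 1/((130630 + w(-314, (6 + 4)*1)) + p(-92, -310)) = (-183/(-593) + (1/255)*(-661)) - 1/((130630 - 459) + (-310 - 92)) = (-183*(-1/593) - 661/255) - 1/(130171 - 402) = (183/593 - 661/255) - 1/129769 = -345308/151215 - 1*1/129769 = -345308/151215 - 1/129769 = -44810425067/19623019335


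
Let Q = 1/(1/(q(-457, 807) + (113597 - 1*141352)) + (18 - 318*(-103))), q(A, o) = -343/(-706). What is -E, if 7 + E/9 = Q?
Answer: 40455719792271/642157081658 ≈ 63.000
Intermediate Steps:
q(A, o) = 343/706 (q(A, o) = -343*(-1/706) = 343/706)
Q = 19594687/642157081658 (Q = 1/(1/(343/706 + (113597 - 1*141352)) + (18 - 318*(-103))) = 1/(1/(343/706 + (113597 - 141352)) + (18 + 32754)) = 1/(1/(343/706 - 27755) + 32772) = 1/(1/(-19594687/706) + 32772) = 1/(-706/19594687 + 32772) = 1/(642157081658/19594687) = 19594687/642157081658 ≈ 3.0514e-5)
E = -40455719792271/642157081658 (E = -63 + 9*(19594687/642157081658) = -63 + 176352183/642157081658 = -40455719792271/642157081658 ≈ -63.000)
-E = -1*(-40455719792271/642157081658) = 40455719792271/642157081658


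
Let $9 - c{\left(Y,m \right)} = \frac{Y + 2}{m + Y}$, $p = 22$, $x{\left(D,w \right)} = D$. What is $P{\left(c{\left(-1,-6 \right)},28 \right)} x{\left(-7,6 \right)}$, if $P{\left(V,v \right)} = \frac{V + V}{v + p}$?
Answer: $- \frac{64}{25} \approx -2.56$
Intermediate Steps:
$c{\left(Y,m \right)} = 9 - \frac{2 + Y}{Y + m}$ ($c{\left(Y,m \right)} = 9 - \frac{Y + 2}{m + Y} = 9 - \frac{2 + Y}{Y + m}$)
$P{\left(V,v \right)} = \frac{2 V}{22 + v}$ ($P{\left(V,v \right)} = \frac{V + V}{v + 22} = \frac{2 V}{22 + v}$)
$P{\left(c{\left(-1,-6 \right)},28 \right)} x{\left(-7,6 \right)} = \frac{2 \frac{-2 + 8 \left(-1\right) + 9 \left(-6\right)}{-1 - 6}}{22 + 28} \left(-7\right) = \frac{2 \frac{-2 - 8 - 54}{-7}}{50} \left(-7\right) = 2 \left(\left(- \frac{1}{7}\right) \left(-64\right)\right) \frac{1}{50} \left(-7\right) = 2 \cdot \frac{64}{7} \cdot \frac{1}{50} \left(-7\right) = \frac{64}{175} \left(-7\right) = - \frac{64}{25}$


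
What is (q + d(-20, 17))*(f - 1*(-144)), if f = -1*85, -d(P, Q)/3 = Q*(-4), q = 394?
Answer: 35282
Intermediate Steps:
d(P, Q) = 12*Q (d(P, Q) = -3*Q*(-4) = -(-12)*Q = 12*Q)
f = -85
(q + d(-20, 17))*(f - 1*(-144)) = (394 + 12*17)*(-85 - 1*(-144)) = (394 + 204)*(-85 + 144) = 598*59 = 35282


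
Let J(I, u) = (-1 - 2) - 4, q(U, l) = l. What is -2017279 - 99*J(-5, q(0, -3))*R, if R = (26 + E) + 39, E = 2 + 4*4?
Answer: -1959760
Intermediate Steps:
J(I, u) = -7 (J(I, u) = -3 - 4 = -7)
E = 18 (E = 2 + 16 = 18)
R = 83 (R = (26 + 18) + 39 = 44 + 39 = 83)
-2017279 - 99*J(-5, q(0, -3))*R = -2017279 - 99*(-7)*83 = -2017279 - (-693)*83 = -2017279 - 1*(-57519) = -2017279 + 57519 = -1959760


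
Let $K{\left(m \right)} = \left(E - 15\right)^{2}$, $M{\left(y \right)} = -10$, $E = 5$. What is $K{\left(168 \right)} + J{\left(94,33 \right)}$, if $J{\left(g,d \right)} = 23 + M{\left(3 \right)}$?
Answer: $113$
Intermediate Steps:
$K{\left(m \right)} = 100$ ($K{\left(m \right)} = \left(5 - 15\right)^{2} = \left(-10\right)^{2} = 100$)
$J{\left(g,d \right)} = 13$ ($J{\left(g,d \right)} = 23 - 10 = 13$)
$K{\left(168 \right)} + J{\left(94,33 \right)} = 100 + 13 = 113$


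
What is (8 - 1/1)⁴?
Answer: 2401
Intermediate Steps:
(8 - 1/1)⁴ = (8 - 1*1)⁴ = (8 - 1)⁴ = 7⁴ = 2401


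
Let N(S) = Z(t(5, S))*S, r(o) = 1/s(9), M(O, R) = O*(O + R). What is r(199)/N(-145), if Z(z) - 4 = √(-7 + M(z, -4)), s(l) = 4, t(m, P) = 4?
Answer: I/(580*(√7 - 4*I)) ≈ -0.00029985 + 0.00019833*I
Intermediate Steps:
Z(z) = 4 + √(-7 + z*(-4 + z)) (Z(z) = 4 + √(-7 + z*(z - 4)) = 4 + √(-7 + z*(-4 + z)))
r(o) = ¼ (r(o) = 1/4 = ¼)
N(S) = S*(4 + I*√7) (N(S) = (4 + √(-7 + 4*(-4 + 4)))*S = (4 + √(-7 + 4*0))*S = (4 + √(-7 + 0))*S = (4 + √(-7))*S = (4 + I*√7)*S = S*(4 + I*√7))
r(199)/N(-145) = 1/(4*((-145*(4 + I*√7)))) = 1/(4*(-580 - 145*I*√7))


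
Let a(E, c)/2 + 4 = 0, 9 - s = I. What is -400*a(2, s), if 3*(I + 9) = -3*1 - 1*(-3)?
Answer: 3200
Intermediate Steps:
I = -9 (I = -9 + (-3*1 - 1*(-3))/3 = -9 + (-3 + 3)/3 = -9 + (1/3)*0 = -9 + 0 = -9)
s = 18 (s = 9 - 1*(-9) = 9 + 9 = 18)
a(E, c) = -8 (a(E, c) = -8 + 2*0 = -8 + 0 = -8)
-400*a(2, s) = -400*(-8) = 3200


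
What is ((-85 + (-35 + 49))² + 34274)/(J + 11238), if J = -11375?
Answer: -39315/137 ≈ -286.97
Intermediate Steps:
((-85 + (-35 + 49))² + 34274)/(J + 11238) = ((-85 + (-35 + 49))² + 34274)/(-11375 + 11238) = ((-85 + 14)² + 34274)/(-137) = ((-71)² + 34274)*(-1/137) = (5041 + 34274)*(-1/137) = 39315*(-1/137) = -39315/137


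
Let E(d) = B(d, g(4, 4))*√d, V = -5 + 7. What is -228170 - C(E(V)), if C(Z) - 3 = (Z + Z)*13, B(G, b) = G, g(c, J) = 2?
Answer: -228173 - 52*√2 ≈ -2.2825e+5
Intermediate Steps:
V = 2
E(d) = d^(3/2) (E(d) = d*√d = d^(3/2))
C(Z) = 3 + 26*Z (C(Z) = 3 + (Z + Z)*13 = 3 + (2*Z)*13 = 3 + 26*Z)
-228170 - C(E(V)) = -228170 - (3 + 26*2^(3/2)) = -228170 - (3 + 26*(2*√2)) = -228170 - (3 + 52*√2) = -228170 + (-3 - 52*√2) = -228173 - 52*√2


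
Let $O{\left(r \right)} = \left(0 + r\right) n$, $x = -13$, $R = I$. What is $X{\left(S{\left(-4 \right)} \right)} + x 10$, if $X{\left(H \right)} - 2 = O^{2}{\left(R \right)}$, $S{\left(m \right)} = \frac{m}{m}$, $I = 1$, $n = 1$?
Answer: $-127$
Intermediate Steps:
$R = 1$
$S{\left(m \right)} = 1$
$O{\left(r \right)} = r$ ($O{\left(r \right)} = \left(0 + r\right) 1 = r 1 = r$)
$X{\left(H \right)} = 3$ ($X{\left(H \right)} = 2 + 1^{2} = 2 + 1 = 3$)
$X{\left(S{\left(-4 \right)} \right)} + x 10 = 3 - 130 = -127$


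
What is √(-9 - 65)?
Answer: I*√74 ≈ 8.6023*I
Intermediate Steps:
√(-9 - 65) = √(-74) = I*√74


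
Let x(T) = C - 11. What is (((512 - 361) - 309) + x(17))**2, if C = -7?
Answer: 30976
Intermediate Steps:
x(T) = -18 (x(T) = -7 - 11 = -18)
(((512 - 361) - 309) + x(17))**2 = (((512 - 361) - 309) - 18)**2 = ((151 - 309) - 18)**2 = (-158 - 18)**2 = (-176)**2 = 30976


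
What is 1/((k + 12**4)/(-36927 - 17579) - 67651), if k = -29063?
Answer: -54506/3687377079 ≈ -1.4782e-5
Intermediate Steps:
1/((k + 12**4)/(-36927 - 17579) - 67651) = 1/((-29063 + 12**4)/(-36927 - 17579) - 67651) = 1/((-29063 + 20736)/(-54506) - 67651) = 1/(-8327*(-1/54506) - 67651) = 1/(8327/54506 - 67651) = 1/(-3687377079/54506) = -54506/3687377079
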